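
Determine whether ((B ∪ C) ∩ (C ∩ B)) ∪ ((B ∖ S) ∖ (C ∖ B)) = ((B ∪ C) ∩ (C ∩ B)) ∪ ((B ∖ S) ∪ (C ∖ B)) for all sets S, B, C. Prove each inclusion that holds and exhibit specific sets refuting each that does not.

Reverse inclusion. This inclusion fails. Take S = ∅, B = ∅, C = {1}; then 1 ∈ ((B ∪ C) ∩ (C ∩ B)) ∪ ((B ∖ S) ∪ (C ∖ B)) but 1 ∉ ((B ∪ C) ∩ (C ∩ B)) ∪ ((B ∖ S) ∖ (C ∖ B)).

Forward inclusion. Let x ∈ ((B ∪ C) ∩ (C ∩ B)) ∪ ((B ∖ S) ∖ (C ∖ B)). Then either x ∈ B and x ∉ S, C; or x ∈ B ∩ C and x ∉ S; or x ∈ S ∩ B ∩ C. In each case x ∈ ((B ∪ C) ∩ (C ∩ B)) ∪ ((B ∖ S) ∪ (C ∖ B)), so ((B ∪ C) ∩ (C ∩ B)) ∪ ((B ∖ S) ∖ (C ∖ B)) ⊆ ((B ∪ C) ∩ (C ∩ B)) ∪ ((B ∖ S) ∪ (C ∖ B)).

Only the forward inclusion holds.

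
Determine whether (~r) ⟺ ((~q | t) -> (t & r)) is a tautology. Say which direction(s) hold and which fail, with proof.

Neither implication holds.

Forward direction. This fails. Under t = F, r = F, q = F, the left side is true but the right side is false.

Converse. This fails. Under t = T, r = T, q = F, the left side is false but the right side is true.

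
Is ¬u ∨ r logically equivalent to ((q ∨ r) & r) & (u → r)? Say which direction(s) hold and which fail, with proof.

(⇒) fails; (⇐) holds.

(→) This fails. Under r = F, u = F, q = F, the left side is true but the right side is false.

(←) Assume the antecedent. If r is true, ¬u ∨ r reduces to true regardless of the other variables. If r is false, the antecedent cannot hold. Either way ¬u ∨ r holds.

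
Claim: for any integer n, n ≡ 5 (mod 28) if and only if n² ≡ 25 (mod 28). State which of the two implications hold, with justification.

(⇒) holds; (⇐) fails.

Forward direction. Suppose n ≡ 5 (mod 28). Write n = 28j + 5. Then (28j + 5)² = 784j² + 280j + 25 = 28(28j² + 10j) + 25, so n² ≡ 25 (mod 28).

Converse. This fails: take n = 9. Then 9² = 81 ≡ 25 (mod 28), yet 9 ≡ 9 (mod 28), not 5.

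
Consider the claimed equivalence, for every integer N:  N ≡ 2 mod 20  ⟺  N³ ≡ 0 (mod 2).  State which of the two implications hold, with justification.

Only the forward implication holds.

(⟹) Suppose N ≡ 2 (mod 20). Then N³ ≡ 2³ = 8 (mod 20), and since 2 ∣ 20, also N³ ≡ 0 (mod 2).

(⟸) This fails: take N = 0. Then 0³ = 0 ≡ 0 (mod 2), yet 0 ≡ 0 (mod 20), not 2.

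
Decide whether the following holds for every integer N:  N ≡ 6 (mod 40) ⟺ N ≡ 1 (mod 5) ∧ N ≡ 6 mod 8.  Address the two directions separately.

(⇒) Suppose N ≡ 6 (mod 40); write N = 40j + 6. Since 5 ∣ 40, reducing mod 5 gives N ≡ 6 ≡ 1 (mod 5); since 8 ∣ 40, reducing mod 8 gives N ≡ 6 (mod 8).

(⇐) Conversely, if N ≡ 1 (mod 5) and N ≡ 6 (mod 8), then by the Chinese remainder theorem N ≡ 6 (mod 40). This is exactly N ≡ 6 (mod 40).

Both directions hold; the statement is true.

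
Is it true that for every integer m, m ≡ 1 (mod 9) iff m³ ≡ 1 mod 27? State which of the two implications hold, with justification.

Equivalent; both directions hold.

[⇒] Suppose m ≡ 1 (mod 9). Working modulo 27, m ∈ {1, 10, 19}; for each such r, r³ ≡ 1 (mod 27).

[⇐] Conversely, the residues r modulo 27 with r³ ≡ 1 (mod 27) are exactly {1, 10, 19}, and each is ≡ 1 (mod 9).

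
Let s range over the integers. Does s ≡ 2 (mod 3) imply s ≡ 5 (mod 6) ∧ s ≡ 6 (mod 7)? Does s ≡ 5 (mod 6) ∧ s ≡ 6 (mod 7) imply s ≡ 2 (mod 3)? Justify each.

[⇒] This fails: s = 32 gives 32 ≡ 2 (mod 3) but 32 ≡ 2 (mod 6), so the conjunction on the right does not hold.

[⇐] Conversely, if s ≡ 5 (mod 6) and s ≡ 6 (mod 7), then by the Chinese remainder theorem s ≡ 41 (mod 42). Since 41 ≡ 2 (mod 3) and 3 ∣ 42, we get s ≡ 2 (mod 3).

Only the converse holds.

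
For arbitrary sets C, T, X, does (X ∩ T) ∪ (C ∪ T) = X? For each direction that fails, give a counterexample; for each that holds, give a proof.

Forward inclusion. This inclusion fails. Take C = {1}, T = ∅, X = ∅; then 1 ∈ (X ∩ T) ∪ (C ∪ T) but 1 ∉ X.

Reverse inclusion. This inclusion fails. Take C = ∅, T = ∅, X = {1}; then 1 ∈ X but 1 ∉ (X ∩ T) ∪ (C ∪ T).

Both inclusions fail.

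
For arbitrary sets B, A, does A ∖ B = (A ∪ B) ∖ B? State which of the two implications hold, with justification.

(⊇) Let x ∈ (A ∪ B) ∖ B. Then x ∈ A and x ∉ B, from which x ∈ A ∖ B.

(⊆) Let x ∈ A ∖ B. Then x ∈ A and x ∉ B, from which x ∈ (A ∪ B) ∖ B.

Both inclusions hold; the sets are equal.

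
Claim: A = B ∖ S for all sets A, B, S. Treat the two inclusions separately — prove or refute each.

Both inclusions fail.

(⟹) This inclusion fails. Take A = {1}, B = ∅, S = ∅; then 1 ∈ A but 1 ∉ B ∖ S.

(⟸) This inclusion fails. Take A = ∅, B = {1}, S = ∅; then 1 ∈ B ∖ S but 1 ∉ A.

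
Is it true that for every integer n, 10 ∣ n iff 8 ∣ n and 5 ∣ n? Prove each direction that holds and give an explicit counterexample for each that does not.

(→) This fails: take n = 10. Certainly 10 ∣ 10, but 8 ∤ 10.

(←) Suppose 8 ∣ n and 5 ∣ n. Any common multiple of 8 and 5 is a multiple of their lcm; here gcd(8, 5) = 1, so lcm(8, 5) = 8·5 = 40, so 40 ∣ n. Since 10 ∣ 40, it follows that 10 ∣ n.

Only the reverse direction holds.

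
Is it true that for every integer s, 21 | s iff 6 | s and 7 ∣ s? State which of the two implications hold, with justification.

(⟹) This fails: take s = 21. Certainly 21 ∣ 21, but 6 ∤ 21.

(⟸) Suppose 6 ∣ s and 7 ∣ s. Any common multiple of 6 and 7 is a multiple of their lcm; here gcd(6, 7) = 1, so lcm(6, 7) = 6·7 = 42, so 42 ∣ s. Since 21 ∣ 42, it follows that 21 ∣ s.

Only the converse holds.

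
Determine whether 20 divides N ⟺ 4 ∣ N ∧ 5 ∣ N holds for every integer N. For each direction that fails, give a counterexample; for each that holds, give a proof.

Equivalent; both directions hold.

Forward direction. If 20 ∣ N, write N = 20q. Since 20 = 5·4, N = 4·(5q), so 4 ∣ N; and since 20 = 4·5, N = 5·(4q), so 5 ∣ N.

Converse. Suppose 4 ∣ N and 5 ∣ N. Any common multiple of 4 and 5 is a multiple of their lcm; here gcd(4, 5) = 1, so lcm(4, 5) = 4·5 = 20, so 20 ∣ N.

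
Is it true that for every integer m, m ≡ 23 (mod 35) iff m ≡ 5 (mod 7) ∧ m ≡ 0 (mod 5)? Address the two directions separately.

(⇒) fails and (⇐) fails.

(⟹) This fails: m = 23 gives 23 ≡ 23 (mod 35) but 23 ≡ 2 (mod 7), so the conjunction on the right does not hold.

(⟸) This fails: m = 5 satisfies both congruences on the right (5 ≡ 5 mod 7 and 5 ≡ 0 mod 5) yet 5 ≡ 5 (mod 35), not 23.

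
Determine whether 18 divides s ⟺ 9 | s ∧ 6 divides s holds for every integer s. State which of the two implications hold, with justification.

(⟹) If 18 ∣ s, write s = 18q. Since 18 = 2·9, s = 9·(2q), so 9 ∣ s; and since 18 = 3·6, s = 6·(3q), so 6 ∣ s.

(⟸) Suppose 9 ∣ s and 6 ∣ s. Any common multiple of 9 and 6 is a multiple of their lcm; here lcm(9, 6) = 9·6/gcd(9, 6) = 54/3 = 18, so 18 ∣ s.

The biconditional holds.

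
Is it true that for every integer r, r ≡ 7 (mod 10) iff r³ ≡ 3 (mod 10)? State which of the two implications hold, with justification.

(⇒) Suppose r ≡ 7 (mod 10). Write r = 10j + 7. Then (10j + 7)³ = 1000j³ + 2100j² + 1470j + 343 = 10(100j³ + 210j² + 147j + 34) + 3, so r³ ≡ 3 (mod 10).

(⇐) Conversely, suppose r³ ≡ 3 (mod 10). The only residue r in {0, …, 9} with r³ ≡ 3 (mod 10) is r = 7, so r ≡ 7 (mod 10).

The biconditional holds.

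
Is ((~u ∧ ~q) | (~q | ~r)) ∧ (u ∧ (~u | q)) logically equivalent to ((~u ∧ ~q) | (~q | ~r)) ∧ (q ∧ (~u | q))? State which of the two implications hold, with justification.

(⇒) holds; (⇐) fails.

(⇐) This fails. Under q = T, r = F, u = F, the left side is false but the right side is true.

(⇒) Assume the antecedent. If q is true, the antecedent forces (q = T, r = F, u = T), and the consequent holds there. If q is false, the antecedent cannot hold. Either way the consequent holds.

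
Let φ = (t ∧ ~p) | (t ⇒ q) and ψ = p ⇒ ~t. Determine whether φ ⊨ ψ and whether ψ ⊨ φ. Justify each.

Forward direction. This fails. Under p = T, t = T, q = T, the left side is true but the right side is false.

Converse. Assume the antecedent. If p is true, the antecedent forces (p = T, t = F, q = F) or (p = T, t = F, q = T), and (t ∧ ~p) | (t ⇒ q) holds there. If p is false, (t ∧ ~p) | (t ⇒ q) reduces to true regardless of the other variables. Either way (t ∧ ~p) | (t ⇒ q) holds.

Only the converse holds.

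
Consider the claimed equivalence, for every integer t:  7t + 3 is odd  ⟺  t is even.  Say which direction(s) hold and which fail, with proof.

(⇒) Suppose 7t + 3 is odd. Since 7 is odd, 7t and t have the same parity, so 7t + 3 ≡ t + 3 (mod 2). As 3 is odd, 7t + 3 is odd exactly when t is even. Thus t is even.

(⇐) Conversely, suppose t is even; write t = 2j. Then 7t + 3 = 7·(2j) + 3 = 2·7j + 3, which is odd.

The biconditional holds.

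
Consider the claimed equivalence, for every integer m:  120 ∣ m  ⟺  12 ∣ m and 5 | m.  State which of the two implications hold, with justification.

Only the forward direction holds.

[⇒] If 120 ∣ m, write m = 120q. Since 120 = 10·12, m = 12·(10q), so 12 ∣ m; and since 120 = 24·5, m = 5·(24q), so 5 ∣ m.

[⇐] This fails: take m = 60. Both 12 ∣ 60 and 5 ∣ 60, yet 60 is not a multiple of 120 (since 60 = 0·120 + 60), so 120 ∤ 60.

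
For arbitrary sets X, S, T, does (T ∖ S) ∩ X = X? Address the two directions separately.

(⊆) holds; (⊇) fails.

(⟸) This inclusion fails. Take X = {1}, S = ∅, T = ∅; then 1 ∈ X but 1 ∉ (T ∖ S) ∩ X.

(⟹) Let x ∈ (T ∖ S) ∩ X. Then x ∈ X ∩ T and x ∉ S, from which x ∈ X.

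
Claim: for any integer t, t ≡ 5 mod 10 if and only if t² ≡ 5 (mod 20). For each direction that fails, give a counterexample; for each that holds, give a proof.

The biconditional holds.

[⇒] Suppose t ≡ 5 (mod 10). Working modulo 20, t ∈ {5, 15}; for each such r, r² ≡ 5 (mod 20).

[⇐] Conversely, the residues r modulo 20 with r² ≡ 5 (mod 20) are exactly {5, 15}, and each is ≡ 5 (mod 10).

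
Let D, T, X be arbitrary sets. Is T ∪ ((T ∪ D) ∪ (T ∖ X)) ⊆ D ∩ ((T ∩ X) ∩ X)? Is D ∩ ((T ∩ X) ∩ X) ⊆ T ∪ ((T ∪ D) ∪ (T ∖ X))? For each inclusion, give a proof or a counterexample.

The sets are not equal: only the reverse inclusion holds.

Forward inclusion. This inclusion fails. Take D = {1}, T = ∅, X = ∅; then 1 ∈ T ∪ ((T ∪ D) ∪ (T ∖ X)) but 1 ∉ D ∩ ((T ∩ X) ∩ X).

Reverse inclusion. Let x ∈ D ∩ ((T ∩ X) ∩ X). Then x ∈ D ∩ T ∩ X, from which x ∈ T ∪ ((T ∪ D) ∪ (T ∖ X)).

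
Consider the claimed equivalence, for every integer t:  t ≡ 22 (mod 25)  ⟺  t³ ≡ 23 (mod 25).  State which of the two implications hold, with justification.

Both directions hold; the statement is true.

Converse. Suppose t³ ≡ 23 (mod 25). The only residue r in {0, …, 24} with r³ ≡ 23 (mod 25) is r = 22, so t ≡ 22 (mod 25).

Forward direction. Suppose t ≡ 22 (mod 25). Write t = 25j + 22. Then (25j + 22)³ = 15625j³ + 41250j² + 36300j + 10648 = 25(625j³ + 1650j² + 1452j + 425) + 23, so t³ ≡ 23 (mod 25).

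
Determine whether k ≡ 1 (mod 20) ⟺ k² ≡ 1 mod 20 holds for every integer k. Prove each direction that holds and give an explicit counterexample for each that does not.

Forward direction. Suppose k ≡ 1 (mod 20). Write k = 20j + 1. Then (20j + 1)² = 400j² + 40j + 1 = 20(20j² + 2j) + 1, so k² ≡ 1 (mod 20).

Converse. This fails: take k = 9. Then 9² = 81 ≡ 1 (mod 20), yet 9 ≡ 9 (mod 20), not 1.

Only the forward implication holds.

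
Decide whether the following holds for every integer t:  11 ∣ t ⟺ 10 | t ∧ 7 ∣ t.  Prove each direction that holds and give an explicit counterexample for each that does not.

Neither implication holds.

[⇒] This fails: take t = 11. Certainly 11 ∣ 11, but 10 ∤ 11.

[⇐] This fails: take t = 70. Both 10 ∣ 70 and 7 ∣ 70, yet 70 is not a multiple of 11 (since 70 = 6·11 + 4), so 11 ∤ 70.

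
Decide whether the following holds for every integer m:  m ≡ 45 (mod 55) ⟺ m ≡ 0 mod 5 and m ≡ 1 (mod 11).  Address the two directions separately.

(→) Suppose m ≡ 45 (mod 55); write m = 55j + 45. Since 5 ∣ 55, reducing mod 5 gives m ≡ 45 ≡ 0 (mod 5); since 11 ∣ 55, reducing mod 11 gives m ≡ 45 ≡ 1 (mod 11).

(←) Conversely, if m ≡ 0 (mod 5) and m ≡ 1 (mod 11), then by the Chinese remainder theorem m ≡ 45 (mod 55). This is exactly m ≡ 45 (mod 55).

Both directions hold.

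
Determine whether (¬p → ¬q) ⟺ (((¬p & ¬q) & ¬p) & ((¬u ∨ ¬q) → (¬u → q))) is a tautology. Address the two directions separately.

The forward direction fails; the converse holds.

(→) This fails. Under p = F, u = F, q = F, the left side is true but the right side is false.

(←) Assume the antecedent. If p is true, the antecedent cannot hold. If p is false, the antecedent forces (p = F, u = T, q = F), and ¬p → ¬q holds there. Either way ¬p → ¬q holds.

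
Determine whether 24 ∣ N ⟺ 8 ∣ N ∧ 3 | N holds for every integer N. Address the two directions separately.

Both directions hold.

[⇒] If 24 ∣ N, write N = 24q. Since 24 = 3·8, N = 8·(3q), so 8 ∣ N; and since 24 = 8·3, N = 3·(8q), so 3 ∣ N.

[⇐] Suppose 8 ∣ N and 3 ∣ N. Any common multiple of 8 and 3 is a multiple of their lcm; here gcd(8, 3) = 1, so lcm(8, 3) = 8·3 = 24, so 24 ∣ N.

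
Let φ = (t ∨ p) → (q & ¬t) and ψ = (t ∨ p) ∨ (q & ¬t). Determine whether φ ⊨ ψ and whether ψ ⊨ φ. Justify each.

(⟹) This fails. Under t = F, p = F, q = F, the left side is true but the right side is false.

(⟸) This fails. Under t = T, p = F, q = F, the left side is false but the right side is true.

Neither implication holds.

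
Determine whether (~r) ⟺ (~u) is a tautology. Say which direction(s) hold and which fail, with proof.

(⇒) fails and (⇐) fails.

(→) This fails. Under r = F, u = T, the left side is true but the right side is false.

(←) This fails. Under r = T, u = F, the left side is false but the right side is true.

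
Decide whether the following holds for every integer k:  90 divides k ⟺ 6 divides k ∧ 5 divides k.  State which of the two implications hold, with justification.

Only the forward implication holds.

[⇒] If 90 ∣ k, write k = 90q. Since 90 = 15·6, k = 6·(15q), so 6 ∣ k; and since 90 = 18·5, k = 5·(18q), so 5 ∣ k.

[⇐] This fails: take k = 30. Both 6 ∣ 30 and 5 ∣ 30, yet 30 is not a multiple of 90 (since 30 = 0·90 + 30), so 90 ∤ 30.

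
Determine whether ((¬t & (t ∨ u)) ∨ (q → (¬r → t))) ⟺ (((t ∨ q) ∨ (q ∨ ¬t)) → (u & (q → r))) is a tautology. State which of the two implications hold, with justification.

Forward direction. This fails. Under r = F, u = F, q = F, t = F, the left side is true but the right side is false.

Converse. Assume the antecedent. If r is true, the consequent reduces to true regardless of the other variables. If r is false, the antecedent forces (r = F, u = T, q = F, t = F) or (r = F, u = T, q = F, t = T), and the consequent holds there. Either way the consequent holds.

Only the converse holds.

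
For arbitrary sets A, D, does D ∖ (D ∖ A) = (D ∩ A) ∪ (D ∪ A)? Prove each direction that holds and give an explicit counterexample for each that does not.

The sets are not equal: only the forward inclusion holds.

(⊇) This inclusion fails. Take A = {1}, D = ∅; then 1 ∈ (D ∩ A) ∪ (D ∪ A) but 1 ∉ D ∖ (D ∖ A).

(⊆) Let x ∈ D ∖ (D ∖ A). Then x ∈ A ∩ D, from which x ∈ (D ∩ A) ∪ (D ∪ A).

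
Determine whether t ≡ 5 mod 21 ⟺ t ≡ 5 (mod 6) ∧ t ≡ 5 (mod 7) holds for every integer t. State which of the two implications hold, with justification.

Only the reverse direction holds.

(⟹) This fails: t = 26 gives 26 ≡ 5 (mod 21) but 26 ≡ 2 (mod 6), so the conjunction on the right does not hold.

(⟸) Conversely, if t ≡ 5 (mod 6) and t ≡ 5 (mod 7), then by the Chinese remainder theorem t ≡ 5 (mod 42). Since 5 ≡ 5 (mod 21) and 21 ∣ 42, we get t ≡ 5 (mod 21).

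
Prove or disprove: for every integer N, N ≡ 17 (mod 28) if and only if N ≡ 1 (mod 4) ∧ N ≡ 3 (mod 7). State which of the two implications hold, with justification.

Forward direction. Suppose N ≡ 17 (mod 28); write N = 28j + 17. Since 4 ∣ 28, reducing mod 4 gives N ≡ 17 ≡ 1 (mod 4); since 7 ∣ 28, reducing mod 7 gives N ≡ 17 ≡ 3 (mod 7).

Converse. If N ≡ 1 (mod 4) and N ≡ 3 (mod 7), then by the Chinese remainder theorem N ≡ 17 (mod 28). This is exactly N ≡ 17 (mod 28).

Both directions hold; the statement is true.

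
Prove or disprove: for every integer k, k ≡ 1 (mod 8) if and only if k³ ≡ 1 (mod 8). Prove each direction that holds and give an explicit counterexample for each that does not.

Forward direction. Suppose k ≡ 1 (mod 8). Write k = 8j + 1. Then (8j + 1)³ = 512j³ + 192j² + 24j + 1 = 8(64j³ + 24j² + 3j) + 1, so k³ ≡ 1 (mod 8).

Converse. For the converse, argue contrapositively. If k ≢ 1 (mod 8), then k is congruent to one of 0, 2, 3, 4, 5, 6, 7 modulo 8, and these give k³ ≡ 0, 0, 3, 0, 5, 0, 7 respectively — never 1.

Equivalent; both directions hold.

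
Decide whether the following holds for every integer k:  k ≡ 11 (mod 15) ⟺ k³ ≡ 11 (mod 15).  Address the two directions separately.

Forward direction. Suppose k ≡ 11 (mod 15). Write k = 15j + 11. Then (15j + 11)³ = 3375j³ + 7425j² + 5445j + 1331 = 15(225j³ + 495j² + 363j + 88) + 11, so k³ ≡ 11 (mod 15).

Converse. Suppose k³ ≡ 11 (mod 15). The only residue r in {0, …, 14} with r³ ≡ 11 (mod 15) is r = 11, so k ≡ 11 (mod 15).

Equivalent; both directions hold.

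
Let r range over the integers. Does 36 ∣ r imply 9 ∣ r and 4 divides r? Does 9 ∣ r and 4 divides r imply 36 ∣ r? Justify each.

Both implications hold.

(⇒) If 36 ∣ r, write r = 36q. Since 36 = 4·9, r = 9·(4q), so 9 ∣ r; and since 36 = 9·4, r = 4·(9q), so 4 ∣ r.

(⇐) Suppose 9 ∣ r and 4 ∣ r. Any common multiple of 9 and 4 is a multiple of their lcm; here gcd(9, 4) = 1, so lcm(9, 4) = 9·4 = 36, so 36 ∣ r.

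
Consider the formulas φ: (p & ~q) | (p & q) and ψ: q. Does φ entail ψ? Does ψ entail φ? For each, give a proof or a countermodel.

[⇒] This fails. Under p = T, q = F, the left side is true but the right side is false.

[⇐] This fails. Under p = F, q = T, the left side is false but the right side is true.

Neither direction holds.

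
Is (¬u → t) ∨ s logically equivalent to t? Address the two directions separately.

[⇒] This fails. Under t = F, u = T, s = F, the left side is true but the right side is false.

[⇐] Assume the antecedent. If t is true, (¬u → t) ∨ s reduces to true regardless of the other variables. If t is false, the antecedent cannot hold. Either way (¬u → t) ∨ s holds.

Only the converse holds.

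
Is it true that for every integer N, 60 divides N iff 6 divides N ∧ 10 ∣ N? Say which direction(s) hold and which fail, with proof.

The forward direction holds; the converse fails.

(⟸) This fails: take N = 30. Both 6 ∣ 30 and 10 ∣ 30, yet 30 is not a multiple of 60 (since 30 = 0·60 + 30), so 60 ∤ 30.

(⟹) If 60 ∣ N, write N = 60q. Since 60 = 10·6, N = 6·(10q), so 6 ∣ N; and since 60 = 6·10, N = 10·(6q), so 10 ∣ N.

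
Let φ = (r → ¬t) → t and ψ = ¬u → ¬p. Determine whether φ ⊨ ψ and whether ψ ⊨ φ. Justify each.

Forward direction. This fails. Under t = T, r = F, p = T, u = F, the left side is true but the right side is false.

Converse. This fails. Under t = F, r = F, p = F, u = F, the left side is false but the right side is true.

Neither implication holds.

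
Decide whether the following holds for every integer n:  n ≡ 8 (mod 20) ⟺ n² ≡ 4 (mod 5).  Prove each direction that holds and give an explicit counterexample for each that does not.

The forward direction holds; the converse fails.

[⇒] Suppose n ≡ 8 (mod 20). Then n² ≡ 8² = 64 (mod 20), and since 5 ∣ 20, also n² ≡ 4 (mod 5).

[⇐] This fails: take n = 2. Then 2² = 4 ≡ 4 (mod 5), yet 2 ≡ 2 (mod 20), not 8.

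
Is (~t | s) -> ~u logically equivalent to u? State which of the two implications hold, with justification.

(⇒) fails and (⇐) fails.

[⇒] This fails. Under u = F, s = F, t = F, the left side is true but the right side is false.

[⇐] This fails. Under u = T, s = F, t = F, the left side is false but the right side is true.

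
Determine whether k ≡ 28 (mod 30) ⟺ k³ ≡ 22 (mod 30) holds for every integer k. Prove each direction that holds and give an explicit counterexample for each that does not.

Both directions hold.

[⇒] Suppose k ≡ 28 (mod 30). Write k = 30j + 28. Then (30j + 28)³ = 27000j³ + 75600j² + 70560j + 21952 = 30(900j³ + 2520j² + 2352j + 731) + 22, so k³ ≡ 22 (mod 30).

[⇐] Conversely, suppose k³ ≡ 22 (mod 30). The only residue r in {0, …, 29} with r³ ≡ 22 (mod 30) is r = 28, so k ≡ 28 (mod 30).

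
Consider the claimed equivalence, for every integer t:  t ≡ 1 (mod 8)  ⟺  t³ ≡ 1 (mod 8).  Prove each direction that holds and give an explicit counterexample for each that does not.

(→) Suppose t ≡ 1 (mod 8). Write t = 8j + 1. Then (8j + 1)³ = 512j³ + 192j² + 24j + 1 = 8(64j³ + 24j² + 3j) + 1, so t³ ≡ 1 (mod 8).

(←) For the converse, argue contrapositively. If t ≢ 1 (mod 8), then t is congruent to one of 0, 2, 3, 4, 5, 6, 7 modulo 8, and these give t³ ≡ 0, 0, 3, 0, 5, 0, 7 respectively — never 1.

Both directions hold; the statement is true.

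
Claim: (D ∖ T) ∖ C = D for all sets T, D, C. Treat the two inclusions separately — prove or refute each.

Only the forward inclusion holds.

Forward inclusion. Let x ∈ (D ∖ T) ∖ C. Then x ∈ D and x ∉ T, C, from which x ∈ D.

Reverse inclusion. This inclusion fails. Take T = {1}, D = {1}, C = ∅; then 1 ∈ D but 1 ∉ (D ∖ T) ∖ C.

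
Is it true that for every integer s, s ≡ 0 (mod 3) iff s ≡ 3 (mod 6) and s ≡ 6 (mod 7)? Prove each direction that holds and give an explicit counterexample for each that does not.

(⇒) This fails: s = 0 gives 0 ≡ 0 (mod 3) but 0 ≡ 0 (mod 6), so the conjunction on the right does not hold.

(⇐) Conversely, if s ≡ 3 (mod 6) and s ≡ 6 (mod 7), then by the Chinese remainder theorem s ≡ 27 (mod 42). Since 27 ≡ 0 (mod 3) and 3 ∣ 42, we get s ≡ 0 (mod 3).

The forward direction fails; the converse holds.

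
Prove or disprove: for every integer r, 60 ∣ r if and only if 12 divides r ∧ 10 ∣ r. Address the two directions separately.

Both directions hold.

Converse. Suppose 12 ∣ r and 10 ∣ r. Any common multiple of 12 and 10 is a multiple of their lcm; here lcm(12, 10) = 12·10/gcd(12, 10) = 120/2 = 60, so 60 ∣ r.

Forward direction. If 60 ∣ r, write r = 60q. Since 60 = 5·12, r = 12·(5q), so 12 ∣ r; and since 60 = 6·10, r = 10·(6q), so 10 ∣ r.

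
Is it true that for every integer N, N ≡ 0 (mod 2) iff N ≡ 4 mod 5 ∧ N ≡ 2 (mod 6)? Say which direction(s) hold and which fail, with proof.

The forward direction fails; the converse holds.

(⟹) This fails: N = 0 gives 0 ≡ 0 (mod 2) but 0 ≡ 0 (mod 5), so the conjunction on the right does not hold.

(⟸) Conversely, if N ≡ 4 (mod 5) and N ≡ 2 (mod 6), then by the Chinese remainder theorem N ≡ 14 (mod 30). Since 14 ≡ 0 (mod 2) and 2 ∣ 30, we get N ≡ 0 (mod 2).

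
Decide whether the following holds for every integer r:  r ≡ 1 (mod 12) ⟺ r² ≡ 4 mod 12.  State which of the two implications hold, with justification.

Both directions fail.

[⇒] This fails: take r = 1. Then 1 ≡ 1 (mod 12), but 1² = 1 ≡ 1 (mod 12), not 4.

[⇐] This fails: take r = 2. Then 2² = 4 ≡ 4 (mod 12), yet 2 ≡ 2 (mod 12), not 1.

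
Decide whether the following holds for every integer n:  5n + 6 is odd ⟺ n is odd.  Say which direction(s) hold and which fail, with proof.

Both directions hold; the statement is true.

(⟹) Suppose 5n + 6 is odd. Since 5 is odd, 5n and n have the same parity, so 5n + 6 ≡ n + 6 (mod 2). As 6 is even, 5n + 6 is odd exactly when n is odd. Thus n is odd.

(⟸) Conversely, suppose n is odd; write n = 2j + 1. Then 5n + 6 = 5·(2j + 1) + 6 = 2·5j + 11, which is odd.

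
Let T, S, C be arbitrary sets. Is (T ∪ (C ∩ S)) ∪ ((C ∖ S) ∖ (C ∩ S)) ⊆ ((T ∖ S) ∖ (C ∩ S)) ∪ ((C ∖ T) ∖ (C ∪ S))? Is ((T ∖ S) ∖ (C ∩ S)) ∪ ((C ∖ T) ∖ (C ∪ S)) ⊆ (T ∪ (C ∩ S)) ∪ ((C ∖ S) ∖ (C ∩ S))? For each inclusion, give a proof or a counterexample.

Only the reverse inclusion holds.

Forward inclusion. This inclusion fails. Take T = {1}, S = {1}, C = ∅; then 1 ∈ (T ∪ (C ∩ S)) ∪ ((C ∖ S) ∖ (C ∩ S)) but 1 ∉ ((T ∖ S) ∖ (C ∩ S)) ∪ ((C ∖ T) ∖ (C ∪ S)).

Reverse inclusion. Let x ∈ ((T ∖ S) ∖ (C ∩ S)) ∪ ((C ∖ T) ∖ (C ∪ S)). Then either x ∈ T and x ∉ S, C; or x ∈ T ∩ C and x ∉ S. In each case x ∈ (T ∪ (C ∩ S)) ∪ ((C ∖ S) ∖ (C ∩ S)), so ((T ∖ S) ∖ (C ∩ S)) ∪ ((C ∖ T) ∖ (C ∪ S)) ⊆ (T ∪ (C ∩ S)) ∪ ((C ∖ S) ∖ (C ∩ S)).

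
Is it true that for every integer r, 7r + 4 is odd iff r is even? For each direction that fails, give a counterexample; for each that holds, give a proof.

Neither direction holds.

(→) This fails: r = 3 gives 7r + 4 = 25, which is odd, but 3 is odd, not even.

(←) This also fails: r = 6 is even, but 7r + 4 = 46 is even, not odd.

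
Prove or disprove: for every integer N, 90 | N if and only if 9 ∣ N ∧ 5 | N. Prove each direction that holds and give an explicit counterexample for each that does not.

Not equivalent: only (⇒) holds.

(→) If 90 ∣ N, write N = 90q. Since 90 = 10·9, N = 9·(10q), so 9 ∣ N; and since 90 = 18·5, N = 5·(18q), so 5 ∣ N.

(←) This fails: take N = 45. Both 9 ∣ 45 and 5 ∣ 45, yet 45 is not a multiple of 90 (since 45 = 0·90 + 45), so 90 ∤ 45.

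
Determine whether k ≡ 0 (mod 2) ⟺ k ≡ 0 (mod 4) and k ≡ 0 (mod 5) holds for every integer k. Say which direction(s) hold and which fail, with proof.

(⟹) This fails: k = 2 gives 2 ≡ 0 (mod 2) but 2 ≡ 2 (mod 4), so the conjunction on the right does not hold.

(⟸) Conversely, if k ≡ 0 (mod 4) and k ≡ 0 (mod 5), then by the Chinese remainder theorem k ≡ 0 (mod 20). Since 0 ≡ 0 (mod 2) and 2 ∣ 20, we get k ≡ 0 (mod 2).

Not equivalent: only (⇐) holds.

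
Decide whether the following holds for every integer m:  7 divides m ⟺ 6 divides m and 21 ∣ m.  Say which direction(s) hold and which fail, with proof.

(⟹) This fails: take m = 7. Certainly 7 ∣ 7, but 6 ∤ 7.

(⟸) Suppose 6 ∣ m and 21 ∣ m. Any common multiple of 6 and 21 is a multiple of their lcm; here lcm(6, 21) = 6·21/gcd(6, 21) = 126/3 = 42, so 42 ∣ m. Since 7 ∣ 42, it follows that 7 ∣ m.

Only the reverse direction holds.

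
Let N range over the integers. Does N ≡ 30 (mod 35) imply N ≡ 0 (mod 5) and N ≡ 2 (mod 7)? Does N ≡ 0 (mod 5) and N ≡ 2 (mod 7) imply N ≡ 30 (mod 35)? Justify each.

(⇒) Suppose N ≡ 30 (mod 35); write N = 35j + 30. Since 5 ∣ 35, reducing mod 5 gives N ≡ 30 ≡ 0 (mod 5); since 7 ∣ 35, reducing mod 7 gives N ≡ 30 ≡ 2 (mod 7).

(⇐) Conversely, if N ≡ 0 (mod 5) and N ≡ 2 (mod 7), then by the Chinese remainder theorem N ≡ 30 (mod 35). This is exactly N ≡ 30 (mod 35).

Both directions hold.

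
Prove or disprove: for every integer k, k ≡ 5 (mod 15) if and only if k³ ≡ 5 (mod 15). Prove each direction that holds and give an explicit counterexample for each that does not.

Both implications hold.

[⇒] Suppose k ≡ 5 (mod 15). Write k = 15j + 5. Then (15j + 5)³ = 3375j³ + 3375j² + 1125j + 125 = 15(225j³ + 225j² + 75j + 8) + 5, so k³ ≡ 5 (mod 15).

[⇐] Conversely, suppose k³ ≡ 5 (mod 15). The only residue r in {0, …, 14} with r³ ≡ 5 (mod 15) is r = 5, so k ≡ 5 (mod 15).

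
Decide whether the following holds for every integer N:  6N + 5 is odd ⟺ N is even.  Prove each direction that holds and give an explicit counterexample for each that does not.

(⇒) fails; (⇐) holds.

(⇒) This fails: take N = 3. Then 6N + 5 = 23, which is odd, yet N = 3 is odd, not even.

(⇐) Suppose N is even. Since 6 is even, 6N is even for every N, so 6N + 5 has the same parity as 5, which is odd. Hence 6N + 5 is odd.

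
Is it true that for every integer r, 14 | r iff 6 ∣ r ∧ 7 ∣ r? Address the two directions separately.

(⇒) This fails: take r = 14. Certainly 14 ∣ 14, but 6 ∤ 14.

(⇐) Suppose 6 ∣ r and 7 ∣ r. Any common multiple of 6 and 7 is a multiple of their lcm; here gcd(6, 7) = 1, so lcm(6, 7) = 6·7 = 42, so 42 ∣ r. Since 14 ∣ 42, it follows that 14 ∣ r.

(⇒) fails; (⇐) holds.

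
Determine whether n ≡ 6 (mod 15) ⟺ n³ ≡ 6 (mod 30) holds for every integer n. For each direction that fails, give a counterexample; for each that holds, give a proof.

(←) The residues r modulo 30 with r³ ≡ 6 (mod 30) are exactly {6}, and each is ≡ 6 (mod 15).

(→) This fails: take n = 21. Then 21 ≡ 6 (mod 15), but 21³ = 9261 ≡ 21 (mod 30), not 6.

The forward direction fails; the converse holds.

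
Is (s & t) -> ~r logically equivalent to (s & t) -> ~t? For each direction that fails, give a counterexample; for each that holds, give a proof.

(⟹) This fails. Under r = F, s = T, t = T, the left side is true but the right side is false.

(⟸) Assume the antecedent. If s is true, the antecedent forces (r = F, s = T, t = F) or (r = T, s = T, t = F), and (s & t) -> ~r holds there. If s is false, (s & t) -> ~r reduces to true regardless of the other variables. Either way (s & t) -> ~r holds.

Only the reverse direction holds.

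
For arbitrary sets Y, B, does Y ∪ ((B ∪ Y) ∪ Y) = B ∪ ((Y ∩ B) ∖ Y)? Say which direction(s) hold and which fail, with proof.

(⟹) This inclusion fails. Take Y = {1}, B = ∅; then 1 ∈ Y ∪ ((B ∪ Y) ∪ Y) but 1 ∉ B ∪ ((Y ∩ B) ∖ Y).

(⟸) Let x ∈ B ∪ ((Y ∩ B) ∖ Y). Then either x ∈ B and x ∉ Y; or x ∈ Y ∩ B. In each case x ∈ Y ∪ ((B ∪ Y) ∪ Y), so B ∪ ((Y ∩ B) ∖ Y) ⊆ Y ∪ ((B ∪ Y) ∪ Y).

(⊆) fails; (⊇) holds.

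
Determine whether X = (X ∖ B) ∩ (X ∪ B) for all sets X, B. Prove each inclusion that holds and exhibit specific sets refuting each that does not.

(⊆) fails; (⊇) holds.

Forward inclusion. This inclusion fails. Take X = {1}, B = {1}; then 1 ∈ X but 1 ∉ (X ∖ B) ∩ (X ∪ B).

Reverse inclusion. Let x ∈ (X ∖ B) ∩ (X ∪ B). Then x ∈ X and x ∉ B, from which x ∈ X.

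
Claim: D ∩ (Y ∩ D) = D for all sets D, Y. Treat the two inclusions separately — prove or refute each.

(⊆) Let x ∈ D ∩ (Y ∩ D). Then x ∈ D ∩ Y, from which x ∈ D.

(⊇) This inclusion fails. Take D = {1}, Y = ∅; then 1 ∈ D but 1 ∉ D ∩ (Y ∩ D).

Only the forward inclusion holds.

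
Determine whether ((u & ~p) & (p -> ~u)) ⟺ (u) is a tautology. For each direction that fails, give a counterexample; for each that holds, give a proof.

Only the forward direction holds.

(→) Assume the antecedent. If p is true, the antecedent cannot hold. If p is false, the antecedent forces (p = F, u = T), and u holds there. Either way u holds.

(←) This fails. Under p = T, u = T, the left side is false but the right side is true.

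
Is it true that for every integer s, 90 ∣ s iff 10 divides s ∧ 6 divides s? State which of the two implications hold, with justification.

Forward direction. If 90 ∣ s, write s = 90q. Since 90 = 9·10, s = 10·(9q), so 10 ∣ s; and since 90 = 15·6, s = 6·(15q), so 6 ∣ s.

Converse. This fails: take s = 30. Both 10 ∣ 30 and 6 ∣ 30, yet 30 is not a multiple of 90 (since 30 = 0·90 + 30), so 90 ∤ 30.

Only the forward direction holds.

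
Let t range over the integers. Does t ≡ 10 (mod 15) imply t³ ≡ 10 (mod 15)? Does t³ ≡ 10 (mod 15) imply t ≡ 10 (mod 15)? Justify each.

Both directions hold; the statement is true.

Converse. Suppose t³ ≡ 10 (mod 15). The only residue r in {0, …, 14} with r³ ≡ 10 (mod 15) is r = 10, so t ≡ 10 (mod 15).

Forward direction. Suppose t ≡ 10 (mod 15). Write t = 15j + 10. Then (15j + 10)³ = 3375j³ + 6750j² + 4500j + 1000 = 15(225j³ + 450j² + 300j + 66) + 10, so t³ ≡ 10 (mod 15).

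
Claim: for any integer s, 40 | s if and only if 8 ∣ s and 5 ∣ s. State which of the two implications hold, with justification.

Both directions hold; the statement is true.

[⇒] If 40 ∣ s, write s = 40q. Since 40 = 5·8, s = 8·(5q), so 8 ∣ s; and since 40 = 8·5, s = 5·(8q), so 5 ∣ s.

[⇐] Suppose 8 ∣ s and 5 ∣ s. Any common multiple of 8 and 5 is a multiple of their lcm; here gcd(8, 5) = 1, so lcm(8, 5) = 8·5 = 40, so 40 ∣ s.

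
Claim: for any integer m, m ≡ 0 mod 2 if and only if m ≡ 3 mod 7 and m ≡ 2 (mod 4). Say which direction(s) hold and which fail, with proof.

Not equivalent: only (⇐) holds.

(←) If m ≡ 3 (mod 7) and m ≡ 2 (mod 4), then by the Chinese remainder theorem m ≡ 10 (mod 28). Since 10 ≡ 0 (mod 2) and 2 ∣ 28, we get m ≡ 0 (mod 2).

(→) This fails: m = 0 gives 0 ≡ 0 (mod 2) but 0 ≡ 0 (mod 7), so the conjunction on the right does not hold.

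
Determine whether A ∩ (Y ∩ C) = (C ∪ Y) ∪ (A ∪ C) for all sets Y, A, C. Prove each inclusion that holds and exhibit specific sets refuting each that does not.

The sets are not equal: only the forward inclusion holds.

Reverse inclusion. This inclusion fails. Take Y = {1}, A = ∅, C = ∅; then 1 ∈ (C ∪ Y) ∪ (A ∪ C) but 1 ∉ A ∩ (Y ∩ C).

Forward inclusion. Let x ∈ A ∩ (Y ∩ C). Then x ∈ Y ∩ A ∩ C, from which x ∈ (C ∪ Y) ∪ (A ∪ C).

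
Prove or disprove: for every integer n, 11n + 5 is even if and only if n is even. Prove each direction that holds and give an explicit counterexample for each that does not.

[⇒] This fails: n = 3 gives 11n + 5 = 38, which is even, but 3 is odd, not even.

[⇐] This also fails: n = 0 is even, but 11n + 5 = 5 is odd, not even.

Both directions fail.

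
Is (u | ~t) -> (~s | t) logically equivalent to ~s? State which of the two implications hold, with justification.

Only the reverse direction holds.

(→) This fails. Under u = F, s = T, t = T, the left side is true but the right side is false.

(←) Assume the antecedent. If u is true, the antecedent forces (u = T, s = F, t = F) or (u = T, s = F, t = T), and (u | ~t) -> (~s | t) holds there. If u is false, the antecedent forces (u = F, s = F, t = F) or (u = F, s = F, t = T), and (u | ~t) -> (~s | t) holds there. Either way (u | ~t) -> (~s | t) holds.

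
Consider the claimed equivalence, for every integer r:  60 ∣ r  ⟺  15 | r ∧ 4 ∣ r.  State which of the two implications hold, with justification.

(→) If 60 ∣ r, write r = 60q. Since 60 = 4·15, r = 15·(4q), so 15 ∣ r; and since 60 = 15·4, r = 4·(15q), so 4 ∣ r.

(←) Suppose 15 ∣ r and 4 ∣ r. Any common multiple of 15 and 4 is a multiple of their lcm; here gcd(15, 4) = 1, so lcm(15, 4) = 15·4 = 60, so 60 ∣ r.

Both directions hold.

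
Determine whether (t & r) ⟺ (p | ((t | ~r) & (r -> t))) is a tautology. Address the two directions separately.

Only the forward direction holds.

(⟹) Assume the antecedent. If t is true, p | ((t | ~r) & (r -> t)) reduces to true regardless of the other variables. If t is false, the antecedent cannot hold. Either way p | ((t | ~r) & (r -> t)) holds.

(⟸) This fails. Under t = F, r = F, p = F, the left side is false but the right side is true.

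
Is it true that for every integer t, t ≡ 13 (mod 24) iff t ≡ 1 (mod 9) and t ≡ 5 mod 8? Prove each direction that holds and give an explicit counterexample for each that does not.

[⇒] This fails: t = 61 gives 61 ≡ 13 (mod 24) but 61 ≡ 7 (mod 9), so the conjunction on the right does not hold.

[⇐] Conversely, if t ≡ 1 (mod 9) and t ≡ 5 (mod 8), then by the Chinese remainder theorem t ≡ 37 (mod 72). Since 37 ≡ 13 (mod 24) and 24 ∣ 72, we get t ≡ 13 (mod 24).

The forward direction fails; the converse holds.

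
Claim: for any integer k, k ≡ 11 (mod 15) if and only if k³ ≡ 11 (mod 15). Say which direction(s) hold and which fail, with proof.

Forward direction. Suppose k ≡ 11 (mod 15). Write k = 15j + 11. Then (15j + 11)³ = 3375j³ + 7425j² + 5445j + 1331 = 15(225j³ + 495j² + 363j + 88) + 11, so k³ ≡ 11 (mod 15).

Converse. Suppose k³ ≡ 11 (mod 15). The only residue r in {0, …, 14} with r³ ≡ 11 (mod 15) is r = 11, so k ≡ 11 (mod 15).

Both implications hold.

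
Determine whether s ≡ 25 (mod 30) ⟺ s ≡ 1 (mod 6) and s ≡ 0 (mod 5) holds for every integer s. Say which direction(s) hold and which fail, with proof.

(⟹) Suppose s ≡ 25 (mod 30); write s = 30j + 25. Since 6 ∣ 30, reducing mod 6 gives s ≡ 25 ≡ 1 (mod 6); since 5 ∣ 30, reducing mod 5 gives s ≡ 25 ≡ 0 (mod 5).

(⟸) Conversely, if s ≡ 1 (mod 6) and s ≡ 0 (mod 5), then by the Chinese remainder theorem s ≡ 25 (mod 30). This is exactly s ≡ 25 (mod 30).

The biconditional holds.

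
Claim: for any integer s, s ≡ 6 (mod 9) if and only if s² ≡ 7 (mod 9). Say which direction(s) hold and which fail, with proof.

[⇒] This fails: take s = 6. Then 6 ≡ 6 (mod 9), but 6² = 36 ≡ 0 (mod 9), not 7.

[⇐] This fails: take s = 4. Then 4² = 16 ≡ 7 (mod 9), yet 4 ≡ 4 (mod 9), not 6.

Both directions fail.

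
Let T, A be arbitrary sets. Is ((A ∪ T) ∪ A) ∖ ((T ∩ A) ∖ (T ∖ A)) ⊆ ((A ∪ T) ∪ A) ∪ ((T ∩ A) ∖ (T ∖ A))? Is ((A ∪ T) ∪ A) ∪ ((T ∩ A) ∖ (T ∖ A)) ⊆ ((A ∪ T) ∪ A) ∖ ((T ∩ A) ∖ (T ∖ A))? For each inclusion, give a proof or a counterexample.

The sets are not equal: only the forward inclusion holds.

(⟹) Let x ∈ ((A ∪ T) ∪ A) ∖ ((T ∩ A) ∖ (T ∖ A)). Then either x ∈ T and x ∉ A; or x ∈ A and x ∉ T. In each case x ∈ ((A ∪ T) ∪ A) ∪ ((T ∩ A) ∖ (T ∖ A)), so ((A ∪ T) ∪ A) ∖ ((T ∩ A) ∖ (T ∖ A)) ⊆ ((A ∪ T) ∪ A) ∪ ((T ∩ A) ∖ (T ∖ A)).

(⟸) This inclusion fails. Take T = {1}, A = {1}; then 1 ∈ ((A ∪ T) ∪ A) ∪ ((T ∩ A) ∖ (T ∖ A)) but 1 ∉ ((A ∪ T) ∪ A) ∖ ((T ∩ A) ∖ (T ∖ A)).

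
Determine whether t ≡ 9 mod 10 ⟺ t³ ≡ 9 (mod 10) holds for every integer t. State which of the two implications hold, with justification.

Both implications hold.

Forward direction. Suppose t ≡ 9 mod 10. Write t = 10j + 9. Then (10j + 9)³ = 1000j³ + 2700j² + 2430j + 729 = 10(100j³ + 270j² + 243j + 72) + 9, so t³ ≡ 9 (mod 10).

Converse. Suppose t³ ≡ 9 (mod 10). The only residue r in {0, …, 9} with r³ ≡ 9 (mod 10) is r = 9, so t ≡ 9 (mod 10).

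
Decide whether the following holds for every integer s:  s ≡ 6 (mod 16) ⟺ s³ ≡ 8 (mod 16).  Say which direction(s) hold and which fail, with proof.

(→) Suppose s ≡ 6 (mod 16). Write s = 16j + 6. Then (16j + 6)³ = 4096j³ + 4608j² + 1728j + 216 = 16(256j³ + 288j² + 108j + 13) + 8, so s³ ≡ 8 (mod 16).

(←) This fails: take s = 2. Then 2³ = 8 ≡ 8 (mod 16), yet 2 ≡ 2 (mod 16), not 6.

(⇒) holds; (⇐) fails.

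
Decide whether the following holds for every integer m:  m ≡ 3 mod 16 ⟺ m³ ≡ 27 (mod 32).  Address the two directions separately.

Not equivalent: only (⇐) holds.

(⟸) The residues r modulo 32 with r³ ≡ 27 (mod 32) are exactly {3}, and each is ≡ 3 (mod 16).

(⟹) This fails: take m = 19. Then 19 ≡ 3 (mod 16), but 19³ = 6859 ≡ 11 (mod 32), not 27.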